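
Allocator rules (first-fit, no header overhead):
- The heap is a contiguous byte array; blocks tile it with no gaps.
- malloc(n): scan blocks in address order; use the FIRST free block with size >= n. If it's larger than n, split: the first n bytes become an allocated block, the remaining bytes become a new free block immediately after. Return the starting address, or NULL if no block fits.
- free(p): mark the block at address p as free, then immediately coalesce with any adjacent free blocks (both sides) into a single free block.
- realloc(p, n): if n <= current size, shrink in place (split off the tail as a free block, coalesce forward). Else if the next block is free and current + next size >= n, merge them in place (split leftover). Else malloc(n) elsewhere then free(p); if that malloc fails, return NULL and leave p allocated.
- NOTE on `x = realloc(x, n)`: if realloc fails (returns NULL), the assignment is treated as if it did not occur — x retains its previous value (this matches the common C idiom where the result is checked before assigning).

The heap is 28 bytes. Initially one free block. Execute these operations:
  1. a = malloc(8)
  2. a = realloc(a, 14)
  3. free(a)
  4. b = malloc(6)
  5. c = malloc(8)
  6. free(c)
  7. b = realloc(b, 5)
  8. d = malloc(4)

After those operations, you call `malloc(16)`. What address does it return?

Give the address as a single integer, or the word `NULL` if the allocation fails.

Answer: 9

Derivation:
Op 1: a = malloc(8) -> a = 0; heap: [0-7 ALLOC][8-27 FREE]
Op 2: a = realloc(a, 14) -> a = 0; heap: [0-13 ALLOC][14-27 FREE]
Op 3: free(a) -> (freed a); heap: [0-27 FREE]
Op 4: b = malloc(6) -> b = 0; heap: [0-5 ALLOC][6-27 FREE]
Op 5: c = malloc(8) -> c = 6; heap: [0-5 ALLOC][6-13 ALLOC][14-27 FREE]
Op 6: free(c) -> (freed c); heap: [0-5 ALLOC][6-27 FREE]
Op 7: b = realloc(b, 5) -> b = 0; heap: [0-4 ALLOC][5-27 FREE]
Op 8: d = malloc(4) -> d = 5; heap: [0-4 ALLOC][5-8 ALLOC][9-27 FREE]
malloc(16): first-fit scan over [0-4 ALLOC][5-8 ALLOC][9-27 FREE] -> 9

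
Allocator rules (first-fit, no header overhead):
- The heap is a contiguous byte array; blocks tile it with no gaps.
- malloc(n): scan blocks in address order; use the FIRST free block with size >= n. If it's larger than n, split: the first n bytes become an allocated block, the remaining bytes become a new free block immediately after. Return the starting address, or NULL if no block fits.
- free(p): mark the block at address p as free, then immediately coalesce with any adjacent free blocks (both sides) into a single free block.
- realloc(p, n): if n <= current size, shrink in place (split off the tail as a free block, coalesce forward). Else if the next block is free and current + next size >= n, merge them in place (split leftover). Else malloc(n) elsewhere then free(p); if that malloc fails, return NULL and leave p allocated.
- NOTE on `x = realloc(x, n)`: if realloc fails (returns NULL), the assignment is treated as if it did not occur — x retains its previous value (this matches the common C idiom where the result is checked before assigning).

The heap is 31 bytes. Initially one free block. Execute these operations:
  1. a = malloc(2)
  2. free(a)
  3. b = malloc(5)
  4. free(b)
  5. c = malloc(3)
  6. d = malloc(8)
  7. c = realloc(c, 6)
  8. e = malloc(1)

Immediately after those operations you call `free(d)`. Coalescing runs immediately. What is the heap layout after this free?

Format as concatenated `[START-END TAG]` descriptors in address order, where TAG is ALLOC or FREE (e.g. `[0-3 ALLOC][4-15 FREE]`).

Answer: [0-0 ALLOC][1-10 FREE][11-16 ALLOC][17-30 FREE]

Derivation:
Op 1: a = malloc(2) -> a = 0; heap: [0-1 ALLOC][2-30 FREE]
Op 2: free(a) -> (freed a); heap: [0-30 FREE]
Op 3: b = malloc(5) -> b = 0; heap: [0-4 ALLOC][5-30 FREE]
Op 4: free(b) -> (freed b); heap: [0-30 FREE]
Op 5: c = malloc(3) -> c = 0; heap: [0-2 ALLOC][3-30 FREE]
Op 6: d = malloc(8) -> d = 3; heap: [0-2 ALLOC][3-10 ALLOC][11-30 FREE]
Op 7: c = realloc(c, 6) -> c = 11; heap: [0-2 FREE][3-10 ALLOC][11-16 ALLOC][17-30 FREE]
Op 8: e = malloc(1) -> e = 0; heap: [0-0 ALLOC][1-2 FREE][3-10 ALLOC][11-16 ALLOC][17-30 FREE]
free(d): d = 3 -> block [3-10 ALLOC]; mark free, coalesce with adjacent free neighbors -> [0-0 ALLOC][1-10 FREE][11-16 ALLOC][17-30 FREE]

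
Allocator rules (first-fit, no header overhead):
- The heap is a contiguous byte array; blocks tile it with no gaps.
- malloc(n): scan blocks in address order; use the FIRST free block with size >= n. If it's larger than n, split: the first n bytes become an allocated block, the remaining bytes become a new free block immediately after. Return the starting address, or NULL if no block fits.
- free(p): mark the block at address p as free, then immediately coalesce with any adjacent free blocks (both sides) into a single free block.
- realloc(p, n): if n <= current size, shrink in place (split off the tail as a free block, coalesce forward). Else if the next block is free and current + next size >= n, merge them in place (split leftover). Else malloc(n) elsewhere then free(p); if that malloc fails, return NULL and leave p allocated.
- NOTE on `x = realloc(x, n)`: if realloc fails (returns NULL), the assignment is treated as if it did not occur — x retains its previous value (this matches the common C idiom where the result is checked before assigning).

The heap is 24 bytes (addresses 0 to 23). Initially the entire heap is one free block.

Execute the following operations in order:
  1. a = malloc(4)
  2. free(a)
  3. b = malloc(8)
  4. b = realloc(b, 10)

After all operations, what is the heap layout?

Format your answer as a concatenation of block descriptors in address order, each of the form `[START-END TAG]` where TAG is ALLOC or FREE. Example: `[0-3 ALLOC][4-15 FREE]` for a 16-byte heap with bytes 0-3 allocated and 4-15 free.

Op 1: a = malloc(4) -> a = 0; heap: [0-3 ALLOC][4-23 FREE]
Op 2: free(a) -> (freed a); heap: [0-23 FREE]
Op 3: b = malloc(8) -> b = 0; heap: [0-7 ALLOC][8-23 FREE]
Op 4: b = realloc(b, 10) -> b = 0; heap: [0-9 ALLOC][10-23 FREE]

Answer: [0-9 ALLOC][10-23 FREE]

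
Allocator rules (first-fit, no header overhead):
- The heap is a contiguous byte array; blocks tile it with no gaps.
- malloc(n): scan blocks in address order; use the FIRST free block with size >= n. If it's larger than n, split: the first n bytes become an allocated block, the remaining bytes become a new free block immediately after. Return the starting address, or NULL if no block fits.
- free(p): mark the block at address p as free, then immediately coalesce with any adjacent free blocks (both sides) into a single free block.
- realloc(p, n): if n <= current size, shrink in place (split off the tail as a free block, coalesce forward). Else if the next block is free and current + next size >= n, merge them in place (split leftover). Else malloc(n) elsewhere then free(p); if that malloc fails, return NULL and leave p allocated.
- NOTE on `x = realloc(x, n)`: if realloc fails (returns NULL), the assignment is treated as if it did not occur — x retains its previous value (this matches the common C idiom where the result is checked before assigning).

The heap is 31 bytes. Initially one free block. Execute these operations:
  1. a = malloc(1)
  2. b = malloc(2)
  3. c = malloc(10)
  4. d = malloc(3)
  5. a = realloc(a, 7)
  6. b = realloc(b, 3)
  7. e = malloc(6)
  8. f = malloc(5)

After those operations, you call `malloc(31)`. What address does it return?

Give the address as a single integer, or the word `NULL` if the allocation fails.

Answer: NULL

Derivation:
Op 1: a = malloc(1) -> a = 0; heap: [0-0 ALLOC][1-30 FREE]
Op 2: b = malloc(2) -> b = 1; heap: [0-0 ALLOC][1-2 ALLOC][3-30 FREE]
Op 3: c = malloc(10) -> c = 3; heap: [0-0 ALLOC][1-2 ALLOC][3-12 ALLOC][13-30 FREE]
Op 4: d = malloc(3) -> d = 13; heap: [0-0 ALLOC][1-2 ALLOC][3-12 ALLOC][13-15 ALLOC][16-30 FREE]
Op 5: a = realloc(a, 7) -> a = 16; heap: [0-0 FREE][1-2 ALLOC][3-12 ALLOC][13-15 ALLOC][16-22 ALLOC][23-30 FREE]
Op 6: b = realloc(b, 3) -> b = 23; heap: [0-2 FREE][3-12 ALLOC][13-15 ALLOC][16-22 ALLOC][23-25 ALLOC][26-30 FREE]
Op 7: e = malloc(6) -> e = NULL; heap: [0-2 FREE][3-12 ALLOC][13-15 ALLOC][16-22 ALLOC][23-25 ALLOC][26-30 FREE]
Op 8: f = malloc(5) -> f = 26; heap: [0-2 FREE][3-12 ALLOC][13-15 ALLOC][16-22 ALLOC][23-25 ALLOC][26-30 ALLOC]
malloc(31): first-fit scan over [0-2 FREE][3-12 ALLOC][13-15 ALLOC][16-22 ALLOC][23-25 ALLOC][26-30 ALLOC] -> NULL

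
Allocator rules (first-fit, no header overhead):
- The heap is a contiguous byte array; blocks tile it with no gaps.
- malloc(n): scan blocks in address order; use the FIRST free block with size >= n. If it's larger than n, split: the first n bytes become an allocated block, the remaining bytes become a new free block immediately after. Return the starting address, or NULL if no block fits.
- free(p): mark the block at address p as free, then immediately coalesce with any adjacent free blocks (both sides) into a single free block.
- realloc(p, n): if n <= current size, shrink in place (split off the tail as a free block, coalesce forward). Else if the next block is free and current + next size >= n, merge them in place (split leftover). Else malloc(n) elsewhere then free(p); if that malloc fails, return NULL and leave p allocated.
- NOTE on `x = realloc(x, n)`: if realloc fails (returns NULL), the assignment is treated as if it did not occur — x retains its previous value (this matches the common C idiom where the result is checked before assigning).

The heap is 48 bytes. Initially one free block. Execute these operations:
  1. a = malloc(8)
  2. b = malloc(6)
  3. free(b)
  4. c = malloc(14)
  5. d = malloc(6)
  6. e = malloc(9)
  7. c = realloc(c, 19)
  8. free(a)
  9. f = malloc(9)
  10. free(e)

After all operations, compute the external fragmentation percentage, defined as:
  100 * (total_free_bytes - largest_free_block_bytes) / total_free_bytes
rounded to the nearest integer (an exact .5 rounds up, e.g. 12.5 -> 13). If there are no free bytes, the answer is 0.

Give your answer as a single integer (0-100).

Op 1: a = malloc(8) -> a = 0; heap: [0-7 ALLOC][8-47 FREE]
Op 2: b = malloc(6) -> b = 8; heap: [0-7 ALLOC][8-13 ALLOC][14-47 FREE]
Op 3: free(b) -> (freed b); heap: [0-7 ALLOC][8-47 FREE]
Op 4: c = malloc(14) -> c = 8; heap: [0-7 ALLOC][8-21 ALLOC][22-47 FREE]
Op 5: d = malloc(6) -> d = 22; heap: [0-7 ALLOC][8-21 ALLOC][22-27 ALLOC][28-47 FREE]
Op 6: e = malloc(9) -> e = 28; heap: [0-7 ALLOC][8-21 ALLOC][22-27 ALLOC][28-36 ALLOC][37-47 FREE]
Op 7: c = realloc(c, 19) -> NULL (c unchanged); heap: [0-7 ALLOC][8-21 ALLOC][22-27 ALLOC][28-36 ALLOC][37-47 FREE]
Op 8: free(a) -> (freed a); heap: [0-7 FREE][8-21 ALLOC][22-27 ALLOC][28-36 ALLOC][37-47 FREE]
Op 9: f = malloc(9) -> f = 37; heap: [0-7 FREE][8-21 ALLOC][22-27 ALLOC][28-36 ALLOC][37-45 ALLOC][46-47 FREE]
Op 10: free(e) -> (freed e); heap: [0-7 FREE][8-21 ALLOC][22-27 ALLOC][28-36 FREE][37-45 ALLOC][46-47 FREE]
Free blocks: [8 9 2] total_free=19 largest=9 -> 100*(19-9)/19 = 1000/19 ≈ 52.632 -> rounds to 53

Answer: 53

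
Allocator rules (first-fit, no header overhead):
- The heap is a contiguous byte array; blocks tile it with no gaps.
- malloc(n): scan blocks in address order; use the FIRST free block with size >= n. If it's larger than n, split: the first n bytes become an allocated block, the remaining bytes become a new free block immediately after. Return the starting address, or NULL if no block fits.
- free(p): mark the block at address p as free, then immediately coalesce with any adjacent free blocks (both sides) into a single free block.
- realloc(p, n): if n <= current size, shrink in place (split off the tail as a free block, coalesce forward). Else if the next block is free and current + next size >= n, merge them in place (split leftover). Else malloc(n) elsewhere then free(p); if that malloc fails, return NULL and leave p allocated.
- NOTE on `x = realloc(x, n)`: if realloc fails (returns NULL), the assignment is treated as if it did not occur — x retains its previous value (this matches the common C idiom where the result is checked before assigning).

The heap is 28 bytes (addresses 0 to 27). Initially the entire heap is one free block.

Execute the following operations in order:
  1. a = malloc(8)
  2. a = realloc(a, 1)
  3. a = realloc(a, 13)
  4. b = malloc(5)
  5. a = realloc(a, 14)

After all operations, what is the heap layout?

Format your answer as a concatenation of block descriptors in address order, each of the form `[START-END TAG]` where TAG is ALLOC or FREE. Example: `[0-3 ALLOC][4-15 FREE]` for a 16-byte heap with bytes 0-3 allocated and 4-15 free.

Answer: [0-12 ALLOC][13-17 ALLOC][18-27 FREE]

Derivation:
Op 1: a = malloc(8) -> a = 0; heap: [0-7 ALLOC][8-27 FREE]
Op 2: a = realloc(a, 1) -> a = 0; heap: [0-0 ALLOC][1-27 FREE]
Op 3: a = realloc(a, 13) -> a = 0; heap: [0-12 ALLOC][13-27 FREE]
Op 4: b = malloc(5) -> b = 13; heap: [0-12 ALLOC][13-17 ALLOC][18-27 FREE]
Op 5: a = realloc(a, 14) -> NULL (a unchanged); heap: [0-12 ALLOC][13-17 ALLOC][18-27 FREE]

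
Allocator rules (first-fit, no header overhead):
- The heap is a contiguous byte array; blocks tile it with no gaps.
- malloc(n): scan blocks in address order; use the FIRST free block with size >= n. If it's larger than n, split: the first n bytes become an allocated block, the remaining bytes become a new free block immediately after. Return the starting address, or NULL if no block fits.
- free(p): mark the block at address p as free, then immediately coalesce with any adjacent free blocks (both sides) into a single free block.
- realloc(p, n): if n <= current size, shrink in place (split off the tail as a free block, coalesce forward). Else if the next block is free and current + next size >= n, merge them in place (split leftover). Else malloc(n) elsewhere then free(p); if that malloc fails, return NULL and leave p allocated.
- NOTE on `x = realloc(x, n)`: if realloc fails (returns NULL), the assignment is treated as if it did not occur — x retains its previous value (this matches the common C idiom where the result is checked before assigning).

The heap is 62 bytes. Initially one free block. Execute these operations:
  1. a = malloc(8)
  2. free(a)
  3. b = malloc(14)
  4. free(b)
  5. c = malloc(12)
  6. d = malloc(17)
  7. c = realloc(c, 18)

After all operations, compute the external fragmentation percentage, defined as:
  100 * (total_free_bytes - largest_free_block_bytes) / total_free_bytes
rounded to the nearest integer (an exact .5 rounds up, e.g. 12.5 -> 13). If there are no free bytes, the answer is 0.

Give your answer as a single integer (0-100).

Answer: 44

Derivation:
Op 1: a = malloc(8) -> a = 0; heap: [0-7 ALLOC][8-61 FREE]
Op 2: free(a) -> (freed a); heap: [0-61 FREE]
Op 3: b = malloc(14) -> b = 0; heap: [0-13 ALLOC][14-61 FREE]
Op 4: free(b) -> (freed b); heap: [0-61 FREE]
Op 5: c = malloc(12) -> c = 0; heap: [0-11 ALLOC][12-61 FREE]
Op 6: d = malloc(17) -> d = 12; heap: [0-11 ALLOC][12-28 ALLOC][29-61 FREE]
Op 7: c = realloc(c, 18) -> c = 29; heap: [0-11 FREE][12-28 ALLOC][29-46 ALLOC][47-61 FREE]
Free blocks: [12 15] total_free=27 largest=15 -> 100*(27-15)/27 = 1200/27 ≈ 44.444 -> rounds to 44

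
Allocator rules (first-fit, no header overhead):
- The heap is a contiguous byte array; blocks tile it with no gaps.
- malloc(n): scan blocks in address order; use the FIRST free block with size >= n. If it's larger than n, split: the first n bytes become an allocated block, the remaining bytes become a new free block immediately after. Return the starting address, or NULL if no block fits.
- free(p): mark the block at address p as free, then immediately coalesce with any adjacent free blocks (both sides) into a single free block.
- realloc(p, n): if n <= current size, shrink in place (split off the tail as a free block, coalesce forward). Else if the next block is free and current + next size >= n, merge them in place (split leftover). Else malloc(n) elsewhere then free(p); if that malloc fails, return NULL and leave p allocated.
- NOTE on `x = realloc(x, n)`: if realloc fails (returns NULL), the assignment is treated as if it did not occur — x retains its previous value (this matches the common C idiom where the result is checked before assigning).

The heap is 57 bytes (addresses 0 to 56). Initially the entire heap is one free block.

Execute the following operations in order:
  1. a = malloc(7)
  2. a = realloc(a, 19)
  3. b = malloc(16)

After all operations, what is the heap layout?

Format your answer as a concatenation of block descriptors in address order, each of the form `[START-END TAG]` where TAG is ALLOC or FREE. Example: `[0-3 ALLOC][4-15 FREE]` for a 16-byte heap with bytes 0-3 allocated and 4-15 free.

Answer: [0-18 ALLOC][19-34 ALLOC][35-56 FREE]

Derivation:
Op 1: a = malloc(7) -> a = 0; heap: [0-6 ALLOC][7-56 FREE]
Op 2: a = realloc(a, 19) -> a = 0; heap: [0-18 ALLOC][19-56 FREE]
Op 3: b = malloc(16) -> b = 19; heap: [0-18 ALLOC][19-34 ALLOC][35-56 FREE]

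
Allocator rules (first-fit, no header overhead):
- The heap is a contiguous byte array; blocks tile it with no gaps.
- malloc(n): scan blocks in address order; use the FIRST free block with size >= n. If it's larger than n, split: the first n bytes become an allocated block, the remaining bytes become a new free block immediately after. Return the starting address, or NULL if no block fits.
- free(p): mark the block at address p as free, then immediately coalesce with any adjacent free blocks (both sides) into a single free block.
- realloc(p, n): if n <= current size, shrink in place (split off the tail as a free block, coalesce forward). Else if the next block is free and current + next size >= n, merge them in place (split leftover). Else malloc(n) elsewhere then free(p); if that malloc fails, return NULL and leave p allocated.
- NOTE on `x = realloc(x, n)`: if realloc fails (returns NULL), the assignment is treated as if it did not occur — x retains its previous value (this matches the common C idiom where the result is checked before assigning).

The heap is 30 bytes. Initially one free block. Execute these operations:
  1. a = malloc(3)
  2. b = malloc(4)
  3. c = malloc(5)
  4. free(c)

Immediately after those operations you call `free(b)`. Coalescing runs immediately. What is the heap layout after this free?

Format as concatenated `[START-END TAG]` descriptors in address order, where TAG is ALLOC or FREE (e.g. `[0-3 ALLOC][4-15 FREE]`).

Op 1: a = malloc(3) -> a = 0; heap: [0-2 ALLOC][3-29 FREE]
Op 2: b = malloc(4) -> b = 3; heap: [0-2 ALLOC][3-6 ALLOC][7-29 FREE]
Op 3: c = malloc(5) -> c = 7; heap: [0-2 ALLOC][3-6 ALLOC][7-11 ALLOC][12-29 FREE]
Op 4: free(c) -> (freed c); heap: [0-2 ALLOC][3-6 ALLOC][7-29 FREE]
free(b): b = 3 -> block [3-6 ALLOC]; mark free, coalesce with adjacent free neighbors -> [0-2 ALLOC][3-29 FREE]

Answer: [0-2 ALLOC][3-29 FREE]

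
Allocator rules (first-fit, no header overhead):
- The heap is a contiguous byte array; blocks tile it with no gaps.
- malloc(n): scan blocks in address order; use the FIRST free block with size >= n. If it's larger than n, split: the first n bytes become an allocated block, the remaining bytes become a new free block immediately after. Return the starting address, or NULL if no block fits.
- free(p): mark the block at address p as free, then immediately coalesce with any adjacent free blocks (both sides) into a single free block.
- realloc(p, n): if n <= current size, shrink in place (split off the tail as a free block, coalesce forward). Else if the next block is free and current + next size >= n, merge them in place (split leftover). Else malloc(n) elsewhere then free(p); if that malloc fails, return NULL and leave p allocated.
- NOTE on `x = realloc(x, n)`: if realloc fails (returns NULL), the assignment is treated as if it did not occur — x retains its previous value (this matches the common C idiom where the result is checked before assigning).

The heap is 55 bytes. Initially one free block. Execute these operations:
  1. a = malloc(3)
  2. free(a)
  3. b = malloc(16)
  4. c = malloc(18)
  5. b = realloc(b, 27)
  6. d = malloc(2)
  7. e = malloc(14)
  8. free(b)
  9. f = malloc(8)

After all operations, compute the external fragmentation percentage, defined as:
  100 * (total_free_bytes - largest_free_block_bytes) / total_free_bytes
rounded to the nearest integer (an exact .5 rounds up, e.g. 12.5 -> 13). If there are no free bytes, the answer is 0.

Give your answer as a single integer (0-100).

Op 1: a = malloc(3) -> a = 0; heap: [0-2 ALLOC][3-54 FREE]
Op 2: free(a) -> (freed a); heap: [0-54 FREE]
Op 3: b = malloc(16) -> b = 0; heap: [0-15 ALLOC][16-54 FREE]
Op 4: c = malloc(18) -> c = 16; heap: [0-15 ALLOC][16-33 ALLOC][34-54 FREE]
Op 5: b = realloc(b, 27) -> NULL (b unchanged); heap: [0-15 ALLOC][16-33 ALLOC][34-54 FREE]
Op 6: d = malloc(2) -> d = 34; heap: [0-15 ALLOC][16-33 ALLOC][34-35 ALLOC][36-54 FREE]
Op 7: e = malloc(14) -> e = 36; heap: [0-15 ALLOC][16-33 ALLOC][34-35 ALLOC][36-49 ALLOC][50-54 FREE]
Op 8: free(b) -> (freed b); heap: [0-15 FREE][16-33 ALLOC][34-35 ALLOC][36-49 ALLOC][50-54 FREE]
Op 9: f = malloc(8) -> f = 0; heap: [0-7 ALLOC][8-15 FREE][16-33 ALLOC][34-35 ALLOC][36-49 ALLOC][50-54 FREE]
Free blocks: [8 5] total_free=13 largest=8 -> 100*(13-8)/13 = 500/13 ≈ 38.462 -> rounds to 38

Answer: 38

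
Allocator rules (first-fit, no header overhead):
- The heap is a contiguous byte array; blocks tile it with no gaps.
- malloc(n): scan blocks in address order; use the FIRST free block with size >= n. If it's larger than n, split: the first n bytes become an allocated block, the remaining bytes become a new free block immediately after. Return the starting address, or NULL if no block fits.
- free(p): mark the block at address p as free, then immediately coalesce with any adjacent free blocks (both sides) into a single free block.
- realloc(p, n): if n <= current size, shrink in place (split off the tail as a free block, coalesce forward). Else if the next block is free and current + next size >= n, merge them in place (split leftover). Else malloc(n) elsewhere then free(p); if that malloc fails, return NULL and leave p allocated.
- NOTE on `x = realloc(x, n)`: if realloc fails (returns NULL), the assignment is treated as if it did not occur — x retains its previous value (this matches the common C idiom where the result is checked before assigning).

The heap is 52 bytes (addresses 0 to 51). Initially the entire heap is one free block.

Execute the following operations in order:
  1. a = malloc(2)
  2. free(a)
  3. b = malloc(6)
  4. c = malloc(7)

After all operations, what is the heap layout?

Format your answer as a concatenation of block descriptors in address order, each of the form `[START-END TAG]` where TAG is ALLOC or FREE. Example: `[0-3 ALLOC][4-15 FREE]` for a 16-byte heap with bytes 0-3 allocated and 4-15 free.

Op 1: a = malloc(2) -> a = 0; heap: [0-1 ALLOC][2-51 FREE]
Op 2: free(a) -> (freed a); heap: [0-51 FREE]
Op 3: b = malloc(6) -> b = 0; heap: [0-5 ALLOC][6-51 FREE]
Op 4: c = malloc(7) -> c = 6; heap: [0-5 ALLOC][6-12 ALLOC][13-51 FREE]

Answer: [0-5 ALLOC][6-12 ALLOC][13-51 FREE]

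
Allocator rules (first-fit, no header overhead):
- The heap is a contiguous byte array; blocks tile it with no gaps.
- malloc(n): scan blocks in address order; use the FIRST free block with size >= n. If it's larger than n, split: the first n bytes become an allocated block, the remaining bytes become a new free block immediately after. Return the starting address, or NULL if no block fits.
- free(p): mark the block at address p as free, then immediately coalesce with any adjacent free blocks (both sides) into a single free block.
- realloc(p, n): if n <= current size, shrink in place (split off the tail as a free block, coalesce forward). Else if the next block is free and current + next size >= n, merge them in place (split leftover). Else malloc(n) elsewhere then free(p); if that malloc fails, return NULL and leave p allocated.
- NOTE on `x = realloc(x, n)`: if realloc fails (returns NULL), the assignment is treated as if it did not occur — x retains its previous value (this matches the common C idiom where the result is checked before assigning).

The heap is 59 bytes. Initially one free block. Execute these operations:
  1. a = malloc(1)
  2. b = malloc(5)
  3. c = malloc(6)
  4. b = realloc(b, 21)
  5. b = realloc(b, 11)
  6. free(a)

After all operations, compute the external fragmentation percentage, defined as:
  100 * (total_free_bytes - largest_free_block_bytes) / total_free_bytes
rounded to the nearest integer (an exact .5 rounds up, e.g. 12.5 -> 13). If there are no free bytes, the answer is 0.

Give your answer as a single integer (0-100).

Op 1: a = malloc(1) -> a = 0; heap: [0-0 ALLOC][1-58 FREE]
Op 2: b = malloc(5) -> b = 1; heap: [0-0 ALLOC][1-5 ALLOC][6-58 FREE]
Op 3: c = malloc(6) -> c = 6; heap: [0-0 ALLOC][1-5 ALLOC][6-11 ALLOC][12-58 FREE]
Op 4: b = realloc(b, 21) -> b = 12; heap: [0-0 ALLOC][1-5 FREE][6-11 ALLOC][12-32 ALLOC][33-58 FREE]
Op 5: b = realloc(b, 11) -> b = 12; heap: [0-0 ALLOC][1-5 FREE][6-11 ALLOC][12-22 ALLOC][23-58 FREE]
Op 6: free(a) -> (freed a); heap: [0-5 FREE][6-11 ALLOC][12-22 ALLOC][23-58 FREE]
Free blocks: [6 36] total_free=42 largest=36 -> 100*(42-36)/42 = 600/42 ≈ 14.286 -> rounds to 14

Answer: 14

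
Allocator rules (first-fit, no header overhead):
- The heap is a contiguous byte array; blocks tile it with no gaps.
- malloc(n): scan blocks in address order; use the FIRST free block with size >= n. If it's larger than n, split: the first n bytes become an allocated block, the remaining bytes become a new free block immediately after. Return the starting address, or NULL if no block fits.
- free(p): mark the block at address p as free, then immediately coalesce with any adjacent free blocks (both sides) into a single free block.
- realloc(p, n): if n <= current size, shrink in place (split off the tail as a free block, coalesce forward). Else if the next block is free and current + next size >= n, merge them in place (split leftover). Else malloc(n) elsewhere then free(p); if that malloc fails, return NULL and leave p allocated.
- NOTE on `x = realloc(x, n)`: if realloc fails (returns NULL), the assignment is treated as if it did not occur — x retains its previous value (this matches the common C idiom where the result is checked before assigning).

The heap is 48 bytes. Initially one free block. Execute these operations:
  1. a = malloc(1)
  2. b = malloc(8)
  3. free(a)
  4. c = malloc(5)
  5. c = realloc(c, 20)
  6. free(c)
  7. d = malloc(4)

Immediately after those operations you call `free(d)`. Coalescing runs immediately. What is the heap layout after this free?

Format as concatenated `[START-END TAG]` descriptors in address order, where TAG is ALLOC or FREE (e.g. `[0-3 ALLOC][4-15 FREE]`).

Op 1: a = malloc(1) -> a = 0; heap: [0-0 ALLOC][1-47 FREE]
Op 2: b = malloc(8) -> b = 1; heap: [0-0 ALLOC][1-8 ALLOC][9-47 FREE]
Op 3: free(a) -> (freed a); heap: [0-0 FREE][1-8 ALLOC][9-47 FREE]
Op 4: c = malloc(5) -> c = 9; heap: [0-0 FREE][1-8 ALLOC][9-13 ALLOC][14-47 FREE]
Op 5: c = realloc(c, 20) -> c = 9; heap: [0-0 FREE][1-8 ALLOC][9-28 ALLOC][29-47 FREE]
Op 6: free(c) -> (freed c); heap: [0-0 FREE][1-8 ALLOC][9-47 FREE]
Op 7: d = malloc(4) -> d = 9; heap: [0-0 FREE][1-8 ALLOC][9-12 ALLOC][13-47 FREE]
free(d): d = 9 -> block [9-12 ALLOC]; mark free, coalesce with adjacent free neighbors -> [0-0 FREE][1-8 ALLOC][9-47 FREE]

Answer: [0-0 FREE][1-8 ALLOC][9-47 FREE]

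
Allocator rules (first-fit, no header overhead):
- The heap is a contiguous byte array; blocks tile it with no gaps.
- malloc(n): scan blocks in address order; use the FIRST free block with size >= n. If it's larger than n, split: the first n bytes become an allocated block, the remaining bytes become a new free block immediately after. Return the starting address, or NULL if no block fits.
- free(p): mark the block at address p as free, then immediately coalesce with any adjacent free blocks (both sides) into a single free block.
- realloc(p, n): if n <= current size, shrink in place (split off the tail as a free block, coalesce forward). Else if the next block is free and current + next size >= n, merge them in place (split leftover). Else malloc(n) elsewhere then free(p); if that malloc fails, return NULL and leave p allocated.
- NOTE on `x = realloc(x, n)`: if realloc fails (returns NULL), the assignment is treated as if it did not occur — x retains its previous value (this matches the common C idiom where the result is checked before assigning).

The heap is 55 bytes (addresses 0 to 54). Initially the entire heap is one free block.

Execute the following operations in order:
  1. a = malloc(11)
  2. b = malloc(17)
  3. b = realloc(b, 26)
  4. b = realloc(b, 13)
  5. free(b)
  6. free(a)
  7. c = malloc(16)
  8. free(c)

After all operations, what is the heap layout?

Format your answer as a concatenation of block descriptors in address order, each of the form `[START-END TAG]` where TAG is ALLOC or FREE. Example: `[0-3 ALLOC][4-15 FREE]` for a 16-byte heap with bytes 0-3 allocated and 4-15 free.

Op 1: a = malloc(11) -> a = 0; heap: [0-10 ALLOC][11-54 FREE]
Op 2: b = malloc(17) -> b = 11; heap: [0-10 ALLOC][11-27 ALLOC][28-54 FREE]
Op 3: b = realloc(b, 26) -> b = 11; heap: [0-10 ALLOC][11-36 ALLOC][37-54 FREE]
Op 4: b = realloc(b, 13) -> b = 11; heap: [0-10 ALLOC][11-23 ALLOC][24-54 FREE]
Op 5: free(b) -> (freed b); heap: [0-10 ALLOC][11-54 FREE]
Op 6: free(a) -> (freed a); heap: [0-54 FREE]
Op 7: c = malloc(16) -> c = 0; heap: [0-15 ALLOC][16-54 FREE]
Op 8: free(c) -> (freed c); heap: [0-54 FREE]

Answer: [0-54 FREE]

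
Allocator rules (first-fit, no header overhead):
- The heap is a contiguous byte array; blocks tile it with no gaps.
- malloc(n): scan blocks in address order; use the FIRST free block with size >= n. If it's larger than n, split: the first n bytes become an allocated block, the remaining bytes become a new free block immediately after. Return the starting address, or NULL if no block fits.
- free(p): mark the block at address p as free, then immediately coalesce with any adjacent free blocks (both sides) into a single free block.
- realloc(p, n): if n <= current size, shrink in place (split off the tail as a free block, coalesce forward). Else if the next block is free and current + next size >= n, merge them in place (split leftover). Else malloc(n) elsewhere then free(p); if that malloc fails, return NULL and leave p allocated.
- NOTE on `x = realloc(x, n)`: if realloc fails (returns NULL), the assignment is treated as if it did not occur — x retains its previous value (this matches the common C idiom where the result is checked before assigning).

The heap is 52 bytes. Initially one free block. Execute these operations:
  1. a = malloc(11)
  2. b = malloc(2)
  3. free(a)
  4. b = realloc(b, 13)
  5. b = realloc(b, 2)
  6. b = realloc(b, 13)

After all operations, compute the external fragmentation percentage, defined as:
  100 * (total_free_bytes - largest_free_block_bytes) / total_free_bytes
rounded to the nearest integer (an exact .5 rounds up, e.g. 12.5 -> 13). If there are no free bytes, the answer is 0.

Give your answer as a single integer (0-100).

Op 1: a = malloc(11) -> a = 0; heap: [0-10 ALLOC][11-51 FREE]
Op 2: b = malloc(2) -> b = 11; heap: [0-10 ALLOC][11-12 ALLOC][13-51 FREE]
Op 3: free(a) -> (freed a); heap: [0-10 FREE][11-12 ALLOC][13-51 FREE]
Op 4: b = realloc(b, 13) -> b = 11; heap: [0-10 FREE][11-23 ALLOC][24-51 FREE]
Op 5: b = realloc(b, 2) -> b = 11; heap: [0-10 FREE][11-12 ALLOC][13-51 FREE]
Op 6: b = realloc(b, 13) -> b = 11; heap: [0-10 FREE][11-23 ALLOC][24-51 FREE]
Free blocks: [11 28] total_free=39 largest=28 -> 100*(39-28)/39 = 1100/39 ≈ 28.205 -> rounds to 28

Answer: 28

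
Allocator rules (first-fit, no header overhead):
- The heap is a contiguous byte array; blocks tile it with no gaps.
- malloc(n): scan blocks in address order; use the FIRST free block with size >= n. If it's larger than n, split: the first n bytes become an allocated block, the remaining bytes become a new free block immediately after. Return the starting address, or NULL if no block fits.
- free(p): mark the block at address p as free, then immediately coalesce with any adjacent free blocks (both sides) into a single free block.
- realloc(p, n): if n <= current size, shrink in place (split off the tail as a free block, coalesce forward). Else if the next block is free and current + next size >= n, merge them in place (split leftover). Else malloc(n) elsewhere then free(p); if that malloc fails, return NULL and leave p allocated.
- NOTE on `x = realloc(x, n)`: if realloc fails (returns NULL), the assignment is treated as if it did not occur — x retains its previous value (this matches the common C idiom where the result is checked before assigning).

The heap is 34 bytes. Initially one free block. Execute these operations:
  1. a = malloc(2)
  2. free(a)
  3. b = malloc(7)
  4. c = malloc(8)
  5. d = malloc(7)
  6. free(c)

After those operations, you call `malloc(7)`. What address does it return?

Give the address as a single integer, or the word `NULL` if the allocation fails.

Answer: 7

Derivation:
Op 1: a = malloc(2) -> a = 0; heap: [0-1 ALLOC][2-33 FREE]
Op 2: free(a) -> (freed a); heap: [0-33 FREE]
Op 3: b = malloc(7) -> b = 0; heap: [0-6 ALLOC][7-33 FREE]
Op 4: c = malloc(8) -> c = 7; heap: [0-6 ALLOC][7-14 ALLOC][15-33 FREE]
Op 5: d = malloc(7) -> d = 15; heap: [0-6 ALLOC][7-14 ALLOC][15-21 ALLOC][22-33 FREE]
Op 6: free(c) -> (freed c); heap: [0-6 ALLOC][7-14 FREE][15-21 ALLOC][22-33 FREE]
malloc(7): first-fit scan over [0-6 ALLOC][7-14 FREE][15-21 ALLOC][22-33 FREE] -> 7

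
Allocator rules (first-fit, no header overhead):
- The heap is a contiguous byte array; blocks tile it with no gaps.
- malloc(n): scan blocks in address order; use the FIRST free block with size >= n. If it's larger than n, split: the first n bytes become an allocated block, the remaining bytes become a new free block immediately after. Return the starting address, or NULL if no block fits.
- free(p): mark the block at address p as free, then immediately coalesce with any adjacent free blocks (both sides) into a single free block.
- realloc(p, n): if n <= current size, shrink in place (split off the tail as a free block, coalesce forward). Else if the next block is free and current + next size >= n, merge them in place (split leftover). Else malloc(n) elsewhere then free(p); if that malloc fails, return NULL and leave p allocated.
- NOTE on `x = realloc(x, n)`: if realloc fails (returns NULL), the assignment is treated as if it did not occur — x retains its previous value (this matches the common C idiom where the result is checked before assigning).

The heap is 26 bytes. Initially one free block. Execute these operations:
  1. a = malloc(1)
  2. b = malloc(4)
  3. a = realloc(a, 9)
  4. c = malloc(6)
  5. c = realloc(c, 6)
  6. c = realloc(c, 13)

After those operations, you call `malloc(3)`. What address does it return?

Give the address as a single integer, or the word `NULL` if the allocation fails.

Op 1: a = malloc(1) -> a = 0; heap: [0-0 ALLOC][1-25 FREE]
Op 2: b = malloc(4) -> b = 1; heap: [0-0 ALLOC][1-4 ALLOC][5-25 FREE]
Op 3: a = realloc(a, 9) -> a = 5; heap: [0-0 FREE][1-4 ALLOC][5-13 ALLOC][14-25 FREE]
Op 4: c = malloc(6) -> c = 14; heap: [0-0 FREE][1-4 ALLOC][5-13 ALLOC][14-19 ALLOC][20-25 FREE]
Op 5: c = realloc(c, 6) -> c = 14; heap: [0-0 FREE][1-4 ALLOC][5-13 ALLOC][14-19 ALLOC][20-25 FREE]
Op 6: c = realloc(c, 13) -> NULL (c unchanged); heap: [0-0 FREE][1-4 ALLOC][5-13 ALLOC][14-19 ALLOC][20-25 FREE]
malloc(3): first-fit scan over [0-0 FREE][1-4 ALLOC][5-13 ALLOC][14-19 ALLOC][20-25 FREE] -> 20

Answer: 20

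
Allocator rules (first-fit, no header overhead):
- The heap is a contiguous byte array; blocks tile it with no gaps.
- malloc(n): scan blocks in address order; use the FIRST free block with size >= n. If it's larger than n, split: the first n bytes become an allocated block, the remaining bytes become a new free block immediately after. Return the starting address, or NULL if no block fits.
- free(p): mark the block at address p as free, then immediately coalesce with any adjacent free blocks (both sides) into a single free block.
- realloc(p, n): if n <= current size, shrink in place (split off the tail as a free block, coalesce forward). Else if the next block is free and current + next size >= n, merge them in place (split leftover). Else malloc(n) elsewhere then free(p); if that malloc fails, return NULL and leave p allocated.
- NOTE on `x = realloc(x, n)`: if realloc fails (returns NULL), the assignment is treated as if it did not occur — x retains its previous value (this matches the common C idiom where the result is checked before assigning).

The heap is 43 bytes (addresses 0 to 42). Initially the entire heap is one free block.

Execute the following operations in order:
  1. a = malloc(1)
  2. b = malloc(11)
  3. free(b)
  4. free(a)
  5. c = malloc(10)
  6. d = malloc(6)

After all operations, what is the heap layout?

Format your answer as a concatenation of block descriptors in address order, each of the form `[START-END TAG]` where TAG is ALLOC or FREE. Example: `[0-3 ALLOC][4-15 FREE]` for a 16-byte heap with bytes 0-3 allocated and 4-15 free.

Op 1: a = malloc(1) -> a = 0; heap: [0-0 ALLOC][1-42 FREE]
Op 2: b = malloc(11) -> b = 1; heap: [0-0 ALLOC][1-11 ALLOC][12-42 FREE]
Op 3: free(b) -> (freed b); heap: [0-0 ALLOC][1-42 FREE]
Op 4: free(a) -> (freed a); heap: [0-42 FREE]
Op 5: c = malloc(10) -> c = 0; heap: [0-9 ALLOC][10-42 FREE]
Op 6: d = malloc(6) -> d = 10; heap: [0-9 ALLOC][10-15 ALLOC][16-42 FREE]

Answer: [0-9 ALLOC][10-15 ALLOC][16-42 FREE]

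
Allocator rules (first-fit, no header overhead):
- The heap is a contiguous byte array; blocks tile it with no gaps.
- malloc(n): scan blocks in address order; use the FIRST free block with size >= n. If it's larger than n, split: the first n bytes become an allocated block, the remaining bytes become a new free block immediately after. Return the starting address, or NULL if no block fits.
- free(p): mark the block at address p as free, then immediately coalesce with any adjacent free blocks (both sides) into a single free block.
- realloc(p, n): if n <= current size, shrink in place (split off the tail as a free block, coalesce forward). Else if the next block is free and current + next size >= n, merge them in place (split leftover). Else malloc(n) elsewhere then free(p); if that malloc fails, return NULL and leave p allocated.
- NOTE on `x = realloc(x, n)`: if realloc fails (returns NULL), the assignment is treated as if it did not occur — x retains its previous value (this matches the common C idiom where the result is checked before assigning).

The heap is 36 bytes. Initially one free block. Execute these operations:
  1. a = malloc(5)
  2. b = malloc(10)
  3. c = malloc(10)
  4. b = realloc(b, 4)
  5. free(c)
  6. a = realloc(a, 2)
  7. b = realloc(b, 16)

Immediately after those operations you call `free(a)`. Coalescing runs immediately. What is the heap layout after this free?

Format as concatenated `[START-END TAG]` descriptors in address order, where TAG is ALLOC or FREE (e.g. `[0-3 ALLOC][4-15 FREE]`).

Answer: [0-4 FREE][5-20 ALLOC][21-35 FREE]

Derivation:
Op 1: a = malloc(5) -> a = 0; heap: [0-4 ALLOC][5-35 FREE]
Op 2: b = malloc(10) -> b = 5; heap: [0-4 ALLOC][5-14 ALLOC][15-35 FREE]
Op 3: c = malloc(10) -> c = 15; heap: [0-4 ALLOC][5-14 ALLOC][15-24 ALLOC][25-35 FREE]
Op 4: b = realloc(b, 4) -> b = 5; heap: [0-4 ALLOC][5-8 ALLOC][9-14 FREE][15-24 ALLOC][25-35 FREE]
Op 5: free(c) -> (freed c); heap: [0-4 ALLOC][5-8 ALLOC][9-35 FREE]
Op 6: a = realloc(a, 2) -> a = 0; heap: [0-1 ALLOC][2-4 FREE][5-8 ALLOC][9-35 FREE]
Op 7: b = realloc(b, 16) -> b = 5; heap: [0-1 ALLOC][2-4 FREE][5-20 ALLOC][21-35 FREE]
free(a): a = 0 -> block [0-1 ALLOC]; mark free, coalesce with adjacent free neighbors -> [0-4 FREE][5-20 ALLOC][21-35 FREE]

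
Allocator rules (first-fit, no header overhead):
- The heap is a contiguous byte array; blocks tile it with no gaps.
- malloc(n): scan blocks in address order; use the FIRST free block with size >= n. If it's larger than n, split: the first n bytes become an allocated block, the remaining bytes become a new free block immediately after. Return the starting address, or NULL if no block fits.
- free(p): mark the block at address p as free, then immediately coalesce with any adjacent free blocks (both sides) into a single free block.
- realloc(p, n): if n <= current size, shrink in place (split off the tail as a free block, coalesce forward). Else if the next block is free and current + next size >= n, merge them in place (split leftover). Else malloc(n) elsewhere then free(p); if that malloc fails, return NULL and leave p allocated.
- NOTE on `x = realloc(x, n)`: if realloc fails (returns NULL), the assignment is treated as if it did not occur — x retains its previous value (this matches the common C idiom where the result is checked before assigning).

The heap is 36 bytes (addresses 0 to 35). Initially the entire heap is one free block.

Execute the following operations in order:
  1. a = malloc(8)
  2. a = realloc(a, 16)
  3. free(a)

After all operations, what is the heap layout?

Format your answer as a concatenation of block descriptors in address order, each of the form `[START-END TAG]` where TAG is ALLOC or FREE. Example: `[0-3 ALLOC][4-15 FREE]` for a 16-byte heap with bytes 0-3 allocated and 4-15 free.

Op 1: a = malloc(8) -> a = 0; heap: [0-7 ALLOC][8-35 FREE]
Op 2: a = realloc(a, 16) -> a = 0; heap: [0-15 ALLOC][16-35 FREE]
Op 3: free(a) -> (freed a); heap: [0-35 FREE]

Answer: [0-35 FREE]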